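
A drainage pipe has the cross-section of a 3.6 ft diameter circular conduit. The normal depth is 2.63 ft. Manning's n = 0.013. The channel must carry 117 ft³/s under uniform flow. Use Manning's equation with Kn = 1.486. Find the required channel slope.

S = 0.0149

For a circular section of diameter D = 3.6 ft at depth y = 2.63 ft, the central angle is θ = 2 arccos(1 − 2y/D) = 4.1 rad. Then A = (D²/8)(θ − sin θ) = 7.968 ft² and P = Dθ/2 = 7.38 ft.
Hydraulic radius R = A/P = 7.968/7.38 = 1.08 ft.
From Manning's equation, S = [nQ / (1.486 A R^(2/3))]² = [0.013 × 117 / (1.486 × 7.968 × 1.08^(2/3))]² = 0.0149.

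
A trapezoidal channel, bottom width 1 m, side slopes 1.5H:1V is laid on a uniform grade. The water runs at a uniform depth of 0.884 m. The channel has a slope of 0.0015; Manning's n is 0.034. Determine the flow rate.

With bottom width b = 1 m and side slope z = 1.5: A = (b + zy)y = (1 + 1.5×0.884)×0.884 = 2.056 m²; P = b + 2y√(1+z²) = 1 + 2×0.884×1.803 = 4.187 m.
Hydraulic radius R = A/P = 2.056/4.187 = 0.4911 m.
Manning's equation: Q = (1/n) A R^(2/3) S^(1/2) = (1/0.034) × 2.056 × 0.4911^(2/3) × 0.0015^(1/2) = 1.46 m³/s.

Q = 1.46 m³/s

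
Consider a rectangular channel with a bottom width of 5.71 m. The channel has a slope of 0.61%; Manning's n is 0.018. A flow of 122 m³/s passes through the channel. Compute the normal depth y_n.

Manning's equation rearranged: A R^(2/3) = nQ / (1·√S) = 0.018 × 122 / (√0.0061) = 28.12.
Try y = 3.91 m: A R^(2/3) = 31.18 — high.
Try y = 2.55 m: A R^(2/3) = 17.76 — low.
Try y = 3.61 m: A R^(2/3) = 28.13 — ≈ 28.12.

y_n = 3.61 m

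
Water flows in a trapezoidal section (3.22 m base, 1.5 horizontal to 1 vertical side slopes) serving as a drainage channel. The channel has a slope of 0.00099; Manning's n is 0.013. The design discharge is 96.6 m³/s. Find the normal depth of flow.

Manning's equation rearranged: A R^(2/3) = nQ / (1·√S) = 0.013 × 96.6 / (√0.00099) = 39.91.
Trying y = 2.6 m: A R^(2/3) = 23.93 — short.
Trying y = 3.86 m: A R^(2/3) = 55.75 — over.
Trying y = 3.31 m: A R^(2/3) = 39.91 — close enough.

y_n = 3.31 m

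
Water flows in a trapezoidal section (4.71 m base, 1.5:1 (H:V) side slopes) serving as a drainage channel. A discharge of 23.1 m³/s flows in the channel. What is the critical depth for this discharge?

y_c = 1.18 m

At critical depth, Q² T / (g A³) = 1, i.e. A³/T = Q²/g = 23.1²/9.81 = 54.39.
Try y = 0.822 m: A³/T = 16.25 — low.
Try y = 1.39 m: A³/T = 94.89 — high.
Try y = 1.18 m: A³/T = 54.19 — ≈ 54.39.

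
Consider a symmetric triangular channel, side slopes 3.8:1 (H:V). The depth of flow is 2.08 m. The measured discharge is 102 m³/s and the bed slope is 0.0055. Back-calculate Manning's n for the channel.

n = 0.012

For a triangular section with side slope z = 3.8: A = zy² = 3.8×2.08² = 16.44 m²; P = 2y√(1+z²) = 2×2.08×3.929 = 16.35 m.
Hydraulic radius R = A/P = 16.44/16.35 = 1.006 m.
Rearranging Manning's equation: n = (1/Q) A R^(2/3) S^(1/2) = (1/102) × 16.44 × 1.006^(2/3) × √0.0055 = 0.012.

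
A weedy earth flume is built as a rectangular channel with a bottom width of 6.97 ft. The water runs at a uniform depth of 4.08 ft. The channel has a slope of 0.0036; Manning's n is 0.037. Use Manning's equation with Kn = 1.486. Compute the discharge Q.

Flow area A = b·y = 6.97 × 4.08 = 28.44 ft². Wetted perimeter P = b + 2y = 6.97 + 2×4.08 = 15.13 ft.
Hydraulic radius R = A/P = 28.44/15.13 = 1.88 ft.
Manning's equation: Q = (1.486/n) A R^(2/3) S^(1/2) = (1.486/0.037) × 28.44 × 1.88^(2/3) × 0.0036^(1/2) = 104 ft³/s.

Q = 104 ft³/s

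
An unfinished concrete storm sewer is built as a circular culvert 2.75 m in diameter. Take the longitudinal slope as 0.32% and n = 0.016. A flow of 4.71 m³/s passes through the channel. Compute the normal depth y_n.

Manning's equation rearranged: A R^(2/3) = nQ / (1·√S) = 0.016 × 4.71 / (√0.0032) = 1.332.
Try y = 0.902 m: A R^(2/3) = 1.076 — too small.
Try y = 1.01 m: A R^(2/3) = 1.332 — matches.

y_n = 1.01 m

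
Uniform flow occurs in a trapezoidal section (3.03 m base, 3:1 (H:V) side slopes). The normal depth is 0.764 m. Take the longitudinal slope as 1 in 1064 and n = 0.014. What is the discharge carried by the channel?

With bottom width b = 3.03 m and side slope z = 3: A = (b + zy)y = (3.03 + 3×0.764)×0.764 = 4.066 m²; P = b + 2y√(1+z²) = 3.03 + 2×0.764×3.162 = 7.862 m.
Hydraulic radius R = A/P = 4.066/7.862 = 0.5172 m.
Manning's equation: Q = (1/n) A R^(2/3) S^(1/2) = (1/0.014) × 4.066 × 0.5172^(2/3) × 0.0009398^(1/2) = 5.74 m³/s.

Q = 5.74 m³/s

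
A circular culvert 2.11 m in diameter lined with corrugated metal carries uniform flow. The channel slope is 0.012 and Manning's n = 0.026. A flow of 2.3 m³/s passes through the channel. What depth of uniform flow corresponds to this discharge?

Manning's equation rearranged: A R^(2/3) = nQ / (1·√S) = 0.026 × 2.3 / (√0.012) = 0.5459.
At y = 0.874 m: A R^(2/3) = 0.8198 — high.
At y = 0.702 m: A R^(2/3) = 0.5453 — ≈ 0.5459.

y_n = 0.702 m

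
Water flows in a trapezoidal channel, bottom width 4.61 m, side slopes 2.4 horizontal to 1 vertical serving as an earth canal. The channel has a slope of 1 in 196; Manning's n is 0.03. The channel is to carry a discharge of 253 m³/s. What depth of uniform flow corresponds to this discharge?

Manning's equation rearranged: A R^(2/3) = nQ / (1·√S) = 0.03 × 253 / (√0.005102) = 106.3.
Try y = 4.79 m: A R^(2/3) = 146.4 — over.
Try y = 3.01 m: A R^(2/3) = 51.89 — short.
Try y = 4.16 m: A R^(2/3) = 106.2 — matches.

y_n = 4.16 m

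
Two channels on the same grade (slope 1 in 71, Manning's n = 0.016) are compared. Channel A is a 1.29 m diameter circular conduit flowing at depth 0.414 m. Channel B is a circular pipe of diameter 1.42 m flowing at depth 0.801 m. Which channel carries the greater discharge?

channel B

Channel A: For a circular section of diameter D = 1.29 m at depth y = 0.414 m, the central angle is θ = 2 arccos(1 − 2y/D) = 2.409 rad. Then A = (D²/8)(θ − sin θ) = 0.362 m² and P = Dθ/2 = 1.554 m. Hydraulic radius R = A/P = 0.362/1.554 = 0.233 m. Q_A = (1/0.016)·0.362·0.233^(2/3)·√0.01408 = 1.017 m³/s.
Channel B: For a circular section of diameter D = 1.42 m at depth y = 0.801 m, the central angle is θ = 2 arccos(1 − 2y/D) = 3.399 rad. Then A = (D²/8)(θ − sin θ) = 0.9207 m² and P = Dθ/2 = 2.413 m. Hydraulic radius R = A/P = 0.9207/2.413 = 0.3816 m. Q_B = (1/0.016)·0.9207·0.3816^(2/3)·√0.01408 = 3.593 m³/s.
Q_A = 1.017 m³/s vs Q_B = 3.593 m³/s, so channel B carries more.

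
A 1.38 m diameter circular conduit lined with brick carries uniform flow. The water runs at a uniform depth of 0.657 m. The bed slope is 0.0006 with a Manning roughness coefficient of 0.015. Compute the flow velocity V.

For a circular section of diameter D = 1.38 m at depth y = 0.657 m, the central angle is θ = 2 arccos(1 − 2y/D) = 3.046 rad. Then A = (D²/8)(θ − sin θ) = 0.7023 m² and P = Dθ/2 = 2.102 m.
Hydraulic radius R = A/P = 0.7023/2.102 = 0.3342 m.
From Manning's equation, V = (1/n) R^(2/3) S^(1/2) = (1/0.015) × 0.3342^(2/3) × 0.0006^(1/2) = 0.786 m/s.

V = 0.786 m/s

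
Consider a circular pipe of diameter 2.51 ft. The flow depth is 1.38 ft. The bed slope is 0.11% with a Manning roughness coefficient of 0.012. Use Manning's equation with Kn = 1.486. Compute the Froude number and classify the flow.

subcritical

For a circular section of diameter D = 2.51 ft at depth y = 1.38 ft, the central angle is θ = 2 arccos(1 − 2y/D) = 3.341 rad. Then A = (D²/8)(θ − sin θ) = 2.787 ft² and P = Dθ/2 = 4.193 ft.
Hydraulic radius R = A/P = 2.787/4.193 = 0.6647 ft.
V = (1.486/n) R^(2/3) √S = (1.486/0.012) × 0.6647^(2/3) × √0.0011 = 3.128 ft/s. Hydraulic depth D_h = A/T = 2.787/2.498 = 1.116 ft.
Froude number Fr = V/√(g·D_h) = 3.128/√(32.2×1.116) = 0.522, which is less than 1, so the flow is subcritical.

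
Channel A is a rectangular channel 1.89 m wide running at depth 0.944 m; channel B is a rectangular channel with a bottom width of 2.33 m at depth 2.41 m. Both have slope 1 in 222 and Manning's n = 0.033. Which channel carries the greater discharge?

channel B

Channel A: Flow area A = b·y = 1.89 × 0.944 = 1.784 m². Wetted perimeter P = b + 2y = 1.89 + 2×0.944 = 3.778 m. Hydraulic radius R = A/P = 1.784/3.778 = 0.4722 m. Q_A = (1/0.033)·1.784·0.4722^(2/3)·√0.004505 = 2.201 m³/s.
Channel B: Flow area A = b·y = 2.33 × 2.41 = 5.615 m². Wetted perimeter P = b + 2y = 2.33 + 2×2.41 = 7.15 m. Hydraulic radius R = A/P = 5.615/7.15 = 0.7854 m. Q_B = (1/0.033)·5.615·0.7854^(2/3)·√0.004505 = 9.721 m³/s.
Q_A = 2.201 m³/s vs Q_B = 9.721 m³/s, so channel B carries more.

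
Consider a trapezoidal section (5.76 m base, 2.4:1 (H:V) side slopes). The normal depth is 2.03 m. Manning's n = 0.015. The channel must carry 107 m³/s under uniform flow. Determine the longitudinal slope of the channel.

S = 0.00381

With bottom width b = 5.76 m and side slope z = 2.4: A = (b + zy)y = (5.76 + 2.4×2.03)×2.03 = 21.58 m²; P = b + 2y√(1+z²) = 5.76 + 2×2.03×2.6 = 16.32 m.
Hydraulic radius R = A/P = 21.58/16.32 = 1.323 m.
From Manning's equation, S = [nQ / (1 A R^(2/3))]² = [0.015 × 107 / (1 × 21.58 × 1.323^(2/3))]² = 0.00381.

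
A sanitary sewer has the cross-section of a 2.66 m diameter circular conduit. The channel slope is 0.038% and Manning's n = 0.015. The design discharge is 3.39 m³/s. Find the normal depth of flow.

y_n = 1.51 m

Manning's equation rearranged: A R^(2/3) = nQ / (1·√S) = 0.015 × 3.39 / (√0.00038) = 2.609.
At y = 1.86 m: A R^(2/3) = 3.54 — over.
At y = 1.51 m: A R^(2/3) = 2.609 — matches.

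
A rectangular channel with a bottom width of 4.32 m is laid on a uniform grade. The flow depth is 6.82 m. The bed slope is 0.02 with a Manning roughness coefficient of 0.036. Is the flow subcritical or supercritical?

Flow area A = b·y = 4.32 × 6.82 = 29.46 m². Wetted perimeter P = b + 2y = 4.32 + 2×6.82 = 17.96 m.
Hydraulic radius R = A/P = 29.46/17.96 = 1.64 m.
V = (1/n) R^(2/3) √S = (1/0.036) × 1.64^(2/3) × √0.02 = 5.464 m/s. Hydraulic depth D_h = A/T = 29.46/4.32 = 6.82 m.
Froude number Fr = V/√(g·D_h) = 5.464/√(9.81×6.82) = 0.668, which is less than 1, so the flow is subcritical.

subcritical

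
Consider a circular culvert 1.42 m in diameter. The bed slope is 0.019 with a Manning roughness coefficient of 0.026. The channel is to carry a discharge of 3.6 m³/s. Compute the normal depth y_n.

Manning's equation rearranged: A R^(2/3) = nQ / (1·√S) = 0.026 × 3.6 / (√0.019) = 0.679.
Try y = 1.24 m: A R^(2/3) = 0.8333 — too large.
Try y = 1.01 m: A R^(2/3) = 0.6786 — ≈ 0.679.

y_n = 1.01 m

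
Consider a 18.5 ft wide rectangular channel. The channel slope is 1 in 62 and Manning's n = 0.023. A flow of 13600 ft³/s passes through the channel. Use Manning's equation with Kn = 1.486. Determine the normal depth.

Manning's equation rearranged: A R^(2/3) = nQ / (1.486·√S) = 0.023 × 13600 / (1.486 × √0.01613) = 1657.
Try y = 21.5 ft: A R^(2/3) = 1381 — low.
Try y = 25.1 ft: A R^(2/3) = 1660 — ≈ 1657.

y_n = 25.1 ft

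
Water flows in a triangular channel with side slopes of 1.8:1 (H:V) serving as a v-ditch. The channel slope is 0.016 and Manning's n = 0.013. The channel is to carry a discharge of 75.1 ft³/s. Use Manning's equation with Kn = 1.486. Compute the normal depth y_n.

y_n = 1.83 ft

Manning's equation rearranged: A R^(2/3) = nQ / (1.486·√S) = 0.013 × 75.1 / (1.486 × √0.016) = 5.194.
Trying y = 1.59 ft: A R^(2/3) = 3.57 — short.
Trying y = 2.2 ft: A R^(2/3) = 8.487 — over.
Trying y = 1.83 ft: A R^(2/3) = 5.194 — ≈ 5.194.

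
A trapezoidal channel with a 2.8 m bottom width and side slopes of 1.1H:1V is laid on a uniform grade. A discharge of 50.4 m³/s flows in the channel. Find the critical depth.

y_c = 2.36 m

At critical depth, Q² T / (g A³) = 1, i.e. A³/T = Q²/g = 50.4²/9.81 = 258.9.
Trying y = 2.86 m: A³/T = 540.9 — over.
Trying y = 2.1 m: A³/T = 166.5 — short.
Trying y = 2.36 m: A³/T = 258.4 — ≈ 258.9.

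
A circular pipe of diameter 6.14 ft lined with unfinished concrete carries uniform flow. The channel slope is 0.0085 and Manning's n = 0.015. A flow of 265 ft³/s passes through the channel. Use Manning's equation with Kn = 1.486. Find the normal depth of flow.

Manning's equation rearranged: A R^(2/3) = nQ / (1.486·√S) = 0.015 × 265 / (1.486 × √0.0085) = 29.01.
At y = 3.02 ft: A R^(2/3) = 19.16 — short.
At y = 4.95 ft: A R^(2/3) = 38.8 — over.
At y = 3.92 ft: A R^(2/3) = 29.04 — close enough.

y_n = 3.92 ft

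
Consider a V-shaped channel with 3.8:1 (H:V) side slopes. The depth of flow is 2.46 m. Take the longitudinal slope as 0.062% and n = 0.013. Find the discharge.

Q = 49.4 m³/s

For a triangular section with side slope z = 3.8: A = zy² = 3.8×2.46² = 23 m²; P = 2y√(1+z²) = 2×2.46×3.929 = 19.33 m.
Hydraulic radius R = A/P = 23/19.33 = 1.19 m.
Manning's equation: Q = (1/n) A R^(2/3) S^(1/2) = (1/0.013) × 23 × 1.19^(2/3) × 0.00062^(1/2) = 49.4 m³/s.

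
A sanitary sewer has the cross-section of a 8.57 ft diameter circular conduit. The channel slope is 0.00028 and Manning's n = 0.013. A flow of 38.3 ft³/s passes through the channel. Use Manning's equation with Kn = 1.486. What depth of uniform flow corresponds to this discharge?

Manning's equation rearranged: A R^(2/3) = nQ / (1.486·√S) = 0.013 × 38.3 / (1.486 × √0.00028) = 20.02.
Trying y = 1.9 ft: A R^(2/3) = 10.33 — short.
Trying y = 3.17 ft: A R^(2/3) = 27.96 — over.
Trying y = 2.66 ft: A R^(2/3) = 20.05 — ≈ 20.02.

y_n = 2.66 ft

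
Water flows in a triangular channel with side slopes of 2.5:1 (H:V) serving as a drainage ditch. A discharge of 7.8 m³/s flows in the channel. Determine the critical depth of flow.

At critical depth, Q² T / (g A³) = 1, i.e. A³/T = Q²/g = 7.8²/9.81 = 6.202.
At y = 1.33 m: A³/T = 13 — too large.
At y = 1.15 m: A³/T = 6.285 — close enough.

y_c = 1.15 m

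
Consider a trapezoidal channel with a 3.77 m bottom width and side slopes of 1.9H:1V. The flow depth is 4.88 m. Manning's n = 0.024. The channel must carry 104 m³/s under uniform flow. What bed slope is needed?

S = 0.000436

With bottom width b = 3.77 m and side slope z = 1.9: A = (b + zy)y = (3.77 + 1.9×4.88)×4.88 = 63.64 m²; P = b + 2y√(1+z²) = 3.77 + 2×4.88×2.147 = 24.73 m.
Hydraulic radius R = A/P = 63.64/24.73 = 2.574 m.
From Manning's equation, S = [nQ / (1 A R^(2/3))]² = [0.024 × 104 / (1 × 63.64 × 2.574^(2/3))]² = 0.000436.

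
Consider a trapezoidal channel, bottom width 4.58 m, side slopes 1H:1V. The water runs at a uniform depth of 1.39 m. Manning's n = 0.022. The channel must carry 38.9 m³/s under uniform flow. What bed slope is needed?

S = 0.011

With bottom width b = 4.58 m and side slope z = 1: A = (b + zy)y = (4.58 + 1×1.39)×1.39 = 8.298 m²; P = b + 2y√(1+z²) = 4.58 + 2×1.39×1.414 = 8.512 m.
Hydraulic radius R = A/P = 8.298/8.512 = 0.9749 m.
From Manning's equation, S = [nQ / (1 A R^(2/3))]² = [0.022 × 38.9 / (1 × 8.298 × 0.9749^(2/3))]² = 0.011.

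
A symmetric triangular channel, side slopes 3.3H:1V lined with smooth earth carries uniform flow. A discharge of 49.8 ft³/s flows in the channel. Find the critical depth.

y_c = 1.7 ft

At critical depth, Q² T / (g A³) = 1, i.e. A³/T = Q²/g = 49.8²/32.2 = 77.02.
Trying y = 1.37 ft: A³/T = 26.28 — short.
Trying y = 2.13 ft: A³/T = 238.7 — over.
Trying y = 1.7 ft: A³/T = 77.31 — matches.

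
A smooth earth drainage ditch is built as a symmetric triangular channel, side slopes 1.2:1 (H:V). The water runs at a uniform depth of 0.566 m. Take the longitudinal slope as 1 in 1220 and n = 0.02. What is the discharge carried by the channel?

For a triangular section with side slope z = 1.2: A = zy² = 1.2×0.566² = 0.3844 m²; P = 2y√(1+z²) = 2×0.566×1.562 = 1.768 m.
Hydraulic radius R = A/P = 0.3844/1.768 = 0.2174 m.
Manning's equation: Q = (1/n) A R^(2/3) S^(1/2) = (1/0.02) × 0.3844 × 0.2174^(2/3) × 0.0008197^(1/2) = 0.199 m³/s.

Q = 0.199 m³/s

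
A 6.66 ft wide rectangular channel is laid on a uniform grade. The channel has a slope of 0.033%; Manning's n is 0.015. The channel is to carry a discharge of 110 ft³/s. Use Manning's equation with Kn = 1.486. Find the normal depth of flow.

Manning's equation rearranged: A R^(2/3) = nQ / (1.486·√S) = 0.015 × 110 / (1.486 × √0.00033) = 61.12.
Trying y = 4.24 ft: A R^(2/3) = 42.79 — low.
Trying y = 6.08 ft: A R^(2/3) = 67.49 — high.
Trying y = 5.61 ft: A R^(2/3) = 61.07 — close enough.

y_n = 5.61 ft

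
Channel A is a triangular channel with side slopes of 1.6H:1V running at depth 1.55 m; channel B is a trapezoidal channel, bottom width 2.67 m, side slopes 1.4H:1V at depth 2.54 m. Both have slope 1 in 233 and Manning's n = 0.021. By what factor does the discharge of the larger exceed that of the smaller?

Channel A: For a triangular section with side slope z = 1.6: A = zy² = 1.6×1.55² = 3.844 m²; P = 2y√(1+z²) = 2×1.55×1.887 = 5.849 m. Hydraulic radius R = A/P = 3.844/5.849 = 0.6572 m. Q_A = (1/0.021)·3.844·0.6572^(2/3)·√0.004292 = 9.065 m³/s.
Channel B: With bottom width b = 2.67 m and side slope z = 1.4: A = (b + zy)y = (2.67 + 1.4×2.54)×2.54 = 15.81 m²; P = b + 2y√(1+z²) = 2.67 + 2×2.54×1.72 = 11.41 m. Hydraulic radius R = A/P = 15.81/11.41 = 1.386 m. Q_B = (1/0.021)·15.81·1.386^(2/3)·√0.004292 = 61.33 m³/s.
The larger discharge is 61.33 m³/s and the smaller is 9.065 m³/s; the ratio is 6.77.

6.77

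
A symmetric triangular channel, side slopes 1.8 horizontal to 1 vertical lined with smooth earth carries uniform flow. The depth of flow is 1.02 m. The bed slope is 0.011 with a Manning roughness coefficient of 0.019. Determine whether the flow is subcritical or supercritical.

supercritical

For a triangular section with side slope z = 1.8: A = zy² = 1.8×1.02² = 1.873 m²; P = 2y√(1+z²) = 2×1.02×2.059 = 4.201 m.
Hydraulic radius R = A/P = 1.873/4.201 = 0.4458 m.
V = (1/n) R^(2/3) √S = (1/0.019) × 0.4458^(2/3) × √0.011 = 3.221 m/s. Hydraulic depth D_h = A/T = 1.873/3.672 = 0.51 m.
Froude number Fr = V/√(g·D_h) = 3.221/√(9.81×0.51) = 1.44, which is greater than 1, so the flow is supercritical.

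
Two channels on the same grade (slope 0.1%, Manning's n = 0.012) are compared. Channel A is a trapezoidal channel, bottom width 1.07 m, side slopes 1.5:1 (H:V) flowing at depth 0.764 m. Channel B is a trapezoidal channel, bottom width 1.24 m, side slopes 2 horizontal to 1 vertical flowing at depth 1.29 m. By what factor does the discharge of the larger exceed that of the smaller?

Channel A: With bottom width b = 1.07 m and side slope z = 1.5: A = (b + zy)y = (1.07 + 1.5×0.764)×0.764 = 1.693 m²; P = b + 2y√(1+z²) = 1.07 + 2×0.764×1.803 = 3.825 m. Hydraulic radius R = A/P = 1.693/3.825 = 0.4427 m. Q_A = (1/0.012)·1.693·0.4427^(2/3)·√0.001 = 2.591 m³/s.
Channel B: With bottom width b = 1.24 m and side slope z = 2: A = (b + zy)y = (1.24 + 2×1.29)×1.29 = 4.928 m²; P = b + 2y√(1+z²) = 1.24 + 2×1.29×2.236 = 7.009 m. Hydraulic radius R = A/P = 4.928/7.009 = 0.7031 m. Q_B = (1/0.012)·4.928·0.7031^(2/3)·√0.001 = 10.27 m³/s.
The larger discharge is 10.27 m³/s and the smaller is 2.591 m³/s; the ratio is 3.96.

3.96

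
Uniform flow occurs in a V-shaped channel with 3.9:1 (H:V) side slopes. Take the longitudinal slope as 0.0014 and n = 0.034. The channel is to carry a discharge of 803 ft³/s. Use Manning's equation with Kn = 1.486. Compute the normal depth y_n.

Manning's equation rearranged: A R^(2/3) = nQ / (1.486·√S) = 0.034 × 803 / (1.486 × √0.0014) = 491.
Try y = 8.19 ft: A R^(2/3) = 655.5 — high.
Try y = 5.02 ft: A R^(2/3) = 177.7 — low.
Try y = 7.35 ft: A R^(2/3) = 491.2 — close enough.

y_n = 7.35 ft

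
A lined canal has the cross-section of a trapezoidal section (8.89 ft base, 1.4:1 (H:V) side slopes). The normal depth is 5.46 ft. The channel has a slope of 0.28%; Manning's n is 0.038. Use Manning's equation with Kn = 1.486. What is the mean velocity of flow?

V = 4.55 ft/s

With bottom width b = 8.89 ft and side slope z = 1.4: A = (b + zy)y = (8.89 + 1.4×5.46)×5.46 = 90.28 ft²; P = b + 2y√(1+z²) = 8.89 + 2×5.46×1.72 = 27.68 ft.
Hydraulic radius R = A/P = 90.28/27.68 = 3.262 ft.
From Manning's equation, V = (1.486/n) R^(2/3) S^(1/2) = (1.486/0.038) × 3.262^(2/3) × 0.0028^(1/2) = 4.55 ft/s.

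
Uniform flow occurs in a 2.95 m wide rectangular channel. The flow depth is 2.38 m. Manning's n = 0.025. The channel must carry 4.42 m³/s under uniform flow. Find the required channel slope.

S = 0.000281

Flow area A = b·y = 2.95 × 2.38 = 7.021 m². Wetted perimeter P = b + 2y = 2.95 + 2×2.38 = 7.71 m.
Hydraulic radius R = A/P = 7.021/7.71 = 0.9106 m.
From Manning's equation, S = [nQ / (1 A R^(2/3))]² = [0.025 × 4.42 / (1 × 7.021 × 0.9106^(2/3))]² = 0.000281.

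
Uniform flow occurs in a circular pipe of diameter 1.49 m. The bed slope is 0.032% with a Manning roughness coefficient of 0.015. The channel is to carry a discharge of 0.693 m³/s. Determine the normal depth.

Manning's equation rearranged: A R^(2/3) = nQ / (1·√S) = 0.015 × 0.693 / (√0.00032) = 0.5811.
Trying y = 1.02 m: A R^(2/3) = 0.7337 — high.
Trying y = 0.87 m: A R^(2/3) = 0.5815 — matches.

y_n = 0.87 m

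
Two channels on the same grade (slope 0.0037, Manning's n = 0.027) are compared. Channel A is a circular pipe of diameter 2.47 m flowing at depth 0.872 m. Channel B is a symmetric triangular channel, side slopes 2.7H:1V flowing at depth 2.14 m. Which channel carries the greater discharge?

channel B

Channel A: For a circular section of diameter D = 2.47 m at depth y = 0.872 m, the central angle is θ = 2 arccos(1 − 2y/D) = 2.545 rad. Then A = (D²/8)(θ − sin θ) = 1.512 m² and P = Dθ/2 = 3.143 m. Hydraulic radius R = A/P = 1.512/3.143 = 0.4812 m. Q_A = (1/0.027)·1.512·0.4812^(2/3)·√0.0037 = 2.092 m³/s.
Channel B: For a triangular section with side slope z = 2.7: A = zy² = 2.7×2.14² = 12.36 m²; P = 2y√(1+z²) = 2×2.14×2.879 = 12.32 m. Hydraulic radius R = A/P = 12.36/12.32 = 1.003 m. Q_B = (1/0.027)·12.36·1.003^(2/3)·√0.0037 = 27.92 m³/s.
Q_A = 2.092 m³/s vs Q_B = 27.92 m³/s, so channel B carries more.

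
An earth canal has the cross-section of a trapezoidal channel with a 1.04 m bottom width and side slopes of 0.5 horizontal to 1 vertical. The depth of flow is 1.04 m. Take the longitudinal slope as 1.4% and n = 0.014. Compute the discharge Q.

With bottom width b = 1.04 m and side slope z = 0.5: A = (b + zy)y = (1.04 + 0.5×1.04)×1.04 = 1.622 m²; P = b + 2y√(1+z²) = 1.04 + 2×1.04×1.118 = 3.366 m.
Hydraulic radius R = A/P = 1.622/3.366 = 0.4821 m.
Manning's equation: Q = (1/n) A R^(2/3) S^(1/2) = (1/0.014) × 1.622 × 0.4821^(2/3) × 0.014^(1/2) = 8.43 m³/s.

Q = 8.43 m³/s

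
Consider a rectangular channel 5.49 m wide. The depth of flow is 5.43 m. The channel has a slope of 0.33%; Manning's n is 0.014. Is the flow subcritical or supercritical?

Flow area A = b·y = 5.49 × 5.43 = 29.81 m². Wetted perimeter P = b + 2y = 5.49 + 2×5.43 = 16.35 m.
Hydraulic radius R = A/P = 29.81/16.35 = 1.823 m.
V = (1/n) R^(2/3) √S = (1/0.014) × 1.823^(2/3) × √0.0033 = 6.124 m/s. Hydraulic depth D_h = A/T = 29.81/5.49 = 5.43 m.
Froude number Fr = V/√(g·D_h) = 6.124/√(9.81×5.43) = 0.839, which is less than 1, so the flow is subcritical.

subcritical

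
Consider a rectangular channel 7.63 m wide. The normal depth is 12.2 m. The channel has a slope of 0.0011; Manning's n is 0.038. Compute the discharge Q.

Flow area A = b·y = 7.63 × 12.2 = 93.09 m². Wetted perimeter P = b + 2y = 7.63 + 2×12.2 = 32.03 m.
Hydraulic radius R = A/P = 93.09/32.03 = 2.906 m.
Manning's equation: Q = (1/n) A R^(2/3) S^(1/2) = (1/0.038) × 93.09 × 2.906^(2/3) × 0.0011^(1/2) = 165 m³/s.

Q = 165 m³/s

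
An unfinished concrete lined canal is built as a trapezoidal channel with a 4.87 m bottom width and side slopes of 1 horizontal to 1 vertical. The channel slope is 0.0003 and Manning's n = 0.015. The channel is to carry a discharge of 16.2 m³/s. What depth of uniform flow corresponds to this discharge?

y_n = 1.83 m

Manning's equation rearranged: A R^(2/3) = nQ / (1·√S) = 0.015 × 16.2 / (√0.0003) = 14.03.
At y = 1.57 m: A R^(2/3) = 10.68 — too small.
At y = 2.31 m: A R^(2/3) = 21.29 — too large.
At y = 1.83 m: A R^(2/3) = 14 — ≈ 14.03.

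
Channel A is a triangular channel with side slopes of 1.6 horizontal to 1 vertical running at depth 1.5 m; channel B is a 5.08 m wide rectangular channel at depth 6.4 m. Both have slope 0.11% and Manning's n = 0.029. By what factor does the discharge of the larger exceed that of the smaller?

Channel A: For a triangular section with side slope z = 1.6: A = zy² = 1.6×1.5² = 3.6 m²; P = 2y√(1+z²) = 2×1.5×1.887 = 5.66 m. Hydraulic radius R = A/P = 3.6/5.66 = 0.636 m. Q_A = (1/0.029)·3.6·0.636^(2/3)·√0.0011 = 3.045 m³/s.
Channel B: Flow area A = b·y = 5.08 × 6.4 = 32.51 m². Wetted perimeter P = b + 2y = 5.08 + 2×6.4 = 17.88 m. Hydraulic radius R = A/P = 32.51/17.88 = 1.818 m. Q_B = (1/0.029)·32.51·1.818^(2/3)·√0.0011 = 55.39 m³/s.
The larger discharge is 55.39 m³/s and the smaller is 3.045 m³/s; the ratio is 18.2.

18.2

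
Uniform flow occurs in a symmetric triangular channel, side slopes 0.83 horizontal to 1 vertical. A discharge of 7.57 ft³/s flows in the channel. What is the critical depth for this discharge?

At critical depth, Q² T / (g A³) = 1, i.e. A³/T = Q²/g = 7.57²/32.2 = 1.78.
Trying y = 1.54 ft: A³/T = 2.984 — too large.
Trying y = 1.39 ft: A³/T = 1.787 — ≈ 1.78.

y_c = 1.39 ft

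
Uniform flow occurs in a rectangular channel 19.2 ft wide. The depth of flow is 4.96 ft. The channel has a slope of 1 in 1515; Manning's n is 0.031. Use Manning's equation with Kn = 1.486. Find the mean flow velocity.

V = 2.71 ft/s

Flow area A = b·y = 19.2 × 4.96 = 95.23 ft². Wetted perimeter P = b + 2y = 19.2 + 2×4.96 = 29.12 ft.
Hydraulic radius R = A/P = 95.23/29.12 = 3.27 ft.
From Manning's equation, V = (1.486/n) R^(2/3) S^(1/2) = (1.486/0.031) × 3.27^(2/3) × 0.0006601^(1/2) = 2.71 ft/s.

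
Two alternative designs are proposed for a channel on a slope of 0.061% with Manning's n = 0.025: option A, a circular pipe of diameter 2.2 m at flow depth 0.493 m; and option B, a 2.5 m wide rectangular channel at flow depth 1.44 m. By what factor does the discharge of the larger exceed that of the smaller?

9.8

Channel A: For a circular section of diameter D = 2.2 m at depth y = 0.493 m, the central angle is θ = 2 arccos(1 − 2y/D) = 1.973 rad. Then A = (D²/8)(θ − sin θ) = 0.6365 m² and P = Dθ/2 = 2.17 m. Hydraulic radius R = A/P = 0.6365/2.17 = 0.2934 m. Q_A = (1/0.025)·0.6365·0.2934^(2/3)·√0.00061 = 0.2776 m³/s.
Channel B: Flow area A = b·y = 2.5 × 1.44 = 3.6 m². Wetted perimeter P = b + 2y = 2.5 + 2×1.44 = 5.38 m. Hydraulic radius R = A/P = 3.6/5.38 = 0.6691 m. Q_B = (1/0.025)·3.6·0.6691^(2/3)·√0.00061 = 2.721 m³/s.
The larger discharge is 2.721 m³/s and the smaller is 0.2776 m³/s; the ratio is 9.8.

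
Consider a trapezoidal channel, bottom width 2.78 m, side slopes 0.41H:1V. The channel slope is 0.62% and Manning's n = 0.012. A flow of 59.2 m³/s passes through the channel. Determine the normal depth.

y_n = 2.28 m

Manning's equation rearranged: A R^(2/3) = nQ / (1·√S) = 0.012 × 59.2 / (√0.0062) = 9.022.
Trying y = 1.89 m: A R^(2/3) = 6.623 — short.
Trying y = 2.68 m: A R^(2/3) = 11.82 — over.
Trying y = 2.28 m: A R^(2/3) = 9.019 — close enough.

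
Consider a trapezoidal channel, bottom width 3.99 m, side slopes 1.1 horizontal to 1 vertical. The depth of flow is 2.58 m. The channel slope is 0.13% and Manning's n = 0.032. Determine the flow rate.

Q = 26.1 m³/s

With bottom width b = 3.99 m and side slope z = 1.1: A = (b + zy)y = (3.99 + 1.1×2.58)×2.58 = 17.62 m²; P = b + 2y√(1+z²) = 3.99 + 2×2.58×1.487 = 11.66 m.
Hydraulic radius R = A/P = 17.62/11.66 = 1.511 m.
Manning's equation: Q = (1/n) A R^(2/3) S^(1/2) = (1/0.032) × 17.62 × 1.511^(2/3) × 0.0013^(1/2) = 26.1 m³/s.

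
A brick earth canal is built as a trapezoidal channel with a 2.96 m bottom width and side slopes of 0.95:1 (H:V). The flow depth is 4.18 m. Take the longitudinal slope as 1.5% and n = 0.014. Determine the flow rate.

Q = 402 m³/s

With bottom width b = 2.96 m and side slope z = 0.95: A = (b + zy)y = (2.96 + 0.95×4.18)×4.18 = 28.97 m²; P = b + 2y√(1+z²) = 2.96 + 2×4.18×1.379 = 14.49 m.
Hydraulic radius R = A/P = 28.97/14.49 = 1.999 m.
Manning's equation: Q = (1/n) A R^(2/3) S^(1/2) = (1/0.014) × 28.97 × 1.999^(2/3) × 0.015^(1/2) = 402 m³/s.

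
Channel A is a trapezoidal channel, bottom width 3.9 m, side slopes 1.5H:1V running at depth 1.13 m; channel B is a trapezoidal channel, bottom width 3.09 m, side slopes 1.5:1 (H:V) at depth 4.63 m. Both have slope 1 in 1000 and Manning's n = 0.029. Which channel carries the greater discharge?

Channel A: With bottom width b = 3.9 m and side slope z = 1.5: A = (b + zy)y = (3.9 + 1.5×1.13)×1.13 = 6.322 m²; P = b + 2y√(1+z²) = 3.9 + 2×1.13×1.803 = 7.974 m. Hydraulic radius R = A/P = 6.322/7.974 = 0.7928 m. Q_A = (1/0.029)·6.322·0.7928^(2/3)·√0.001 = 5.906 m³/s.
Channel B: With bottom width b = 3.09 m and side slope z = 1.5: A = (b + zy)y = (3.09 + 1.5×4.63)×4.63 = 46.46 m²; P = b + 2y√(1+z²) = 3.09 + 2×4.63×1.803 = 19.78 m. Hydraulic radius R = A/P = 46.46/19.78 = 2.349 m. Q_B = (1/0.029)·46.46·2.349^(2/3)·√0.001 = 89.51 m³/s.
Q_A = 5.906 m³/s vs Q_B = 89.51 m³/s, so channel B carries more.

channel B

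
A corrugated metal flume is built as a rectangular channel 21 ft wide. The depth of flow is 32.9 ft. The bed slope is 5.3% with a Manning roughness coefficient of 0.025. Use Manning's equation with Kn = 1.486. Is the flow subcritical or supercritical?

Flow area A = b·y = 21 × 32.9 = 690.9 ft². Wetted perimeter P = b + 2y = 21 + 2×32.9 = 86.8 ft.
Hydraulic radius R = A/P = 690.9/86.8 = 7.96 ft.
V = (1.486/n) R^(2/3) √S = (1.486/0.025) × 7.96^(2/3) × √0.053 = 54.55 ft/s. Hydraulic depth D_h = A/T = 690.9/21 = 32.9 ft.
Froude number Fr = V/√(g·D_h) = 54.55/√(32.2×32.9) = 1.68, which is greater than 1, so the flow is supercritical.

supercritical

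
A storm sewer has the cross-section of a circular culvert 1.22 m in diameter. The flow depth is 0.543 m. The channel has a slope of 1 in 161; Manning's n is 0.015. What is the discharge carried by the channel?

For a circular section of diameter D = 1.22 m at depth y = 0.543 m, the central angle is θ = 2 arccos(1 − 2y/D) = 2.921 rad. Then A = (D²/8)(θ − sin θ) = 0.5029 m² and P = Dθ/2 = 1.782 m.
Hydraulic radius R = A/P = 0.5029/1.782 = 0.2822 m.
Manning's equation: Q = (1/n) A R^(2/3) S^(1/2) = (1/0.015) × 0.5029 × 0.2822^(2/3) × 0.006211^(1/2) = 1.14 m³/s.

Q = 1.14 m³/s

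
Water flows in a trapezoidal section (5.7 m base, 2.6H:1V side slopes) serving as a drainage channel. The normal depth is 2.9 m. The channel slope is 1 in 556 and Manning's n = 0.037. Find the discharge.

With bottom width b = 5.7 m and side slope z = 2.6: A = (b + zy)y = (5.7 + 2.6×2.9)×2.9 = 38.4 m²; P = b + 2y√(1+z²) = 5.7 + 2×2.9×2.786 = 21.86 m.
Hydraulic radius R = A/P = 38.4/21.86 = 1.757 m.
Manning's equation: Q = (1/n) A R^(2/3) S^(1/2) = (1/0.037) × 38.4 × 1.757^(2/3) × 0.001799^(1/2) = 64.1 m³/s.

Q = 64.1 m³/s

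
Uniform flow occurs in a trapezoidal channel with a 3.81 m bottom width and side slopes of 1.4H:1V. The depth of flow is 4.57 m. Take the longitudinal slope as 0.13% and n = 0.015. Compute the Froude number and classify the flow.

subcritical

With bottom width b = 3.81 m and side slope z = 1.4: A = (b + zy)y = (3.81 + 1.4×4.57)×4.57 = 46.65 m²; P = b + 2y√(1+z²) = 3.81 + 2×4.57×1.72 = 19.54 m.
Hydraulic radius R = A/P = 46.65/19.54 = 2.388 m.
V = (1/n) R^(2/3) √S = (1/0.015) × 2.388^(2/3) × √0.0013 = 4.294 m/s. Hydraulic depth D_h = A/T = 46.65/16.61 = 2.809 m.
Froude number Fr = V/√(g·D_h) = 4.294/√(9.81×2.809) = 0.818, which is less than 1, so the flow is subcritical.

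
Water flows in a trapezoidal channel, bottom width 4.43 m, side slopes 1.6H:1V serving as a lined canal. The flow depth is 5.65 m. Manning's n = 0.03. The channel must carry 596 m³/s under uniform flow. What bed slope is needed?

S = 0.013

With bottom width b = 4.43 m and side slope z = 1.6: A = (b + zy)y = (4.43 + 1.6×5.65)×5.65 = 76.11 m²; P = b + 2y√(1+z²) = 4.43 + 2×5.65×1.887 = 25.75 m.
Hydraulic radius R = A/P = 76.11/25.75 = 2.955 m.
From Manning's equation, S = [nQ / (1 A R^(2/3))]² = [0.03 × 596 / (1 × 76.11 × 2.955^(2/3))]² = 0.013.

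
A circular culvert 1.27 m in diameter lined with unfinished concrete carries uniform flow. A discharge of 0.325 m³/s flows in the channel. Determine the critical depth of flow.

At critical depth, Q² T / (g A³) = 1, i.e. A³/T = Q²/g = 0.325²/9.81 = 0.01077.
Trying y = 0.379 m: A³/T = 0.02749 — high.
Trying y = 0.206 m: A³/T = 0.002538 — low.
Trying y = 0.298 m: A³/T = 0.01079 — close enough.

y_c = 0.298 m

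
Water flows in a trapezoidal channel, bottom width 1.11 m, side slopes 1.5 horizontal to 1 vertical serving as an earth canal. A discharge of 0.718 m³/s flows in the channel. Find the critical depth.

At critical depth, Q² T / (g A³) = 1, i.e. A³/T = Q²/g = 0.718²/9.81 = 0.05255.
Try y = 0.216 m: A³/T = 0.0169 — short.
Try y = 0.355 m: A³/T = 0.09115 — over.
Try y = 0.303 m: A³/T = 0.05276 — matches.

y_c = 0.303 m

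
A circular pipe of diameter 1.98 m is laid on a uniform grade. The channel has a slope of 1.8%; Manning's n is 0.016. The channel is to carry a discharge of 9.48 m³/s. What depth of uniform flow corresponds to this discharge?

y_n = 1.09 m

Manning's equation rearranged: A R^(2/3) = nQ / (1·√S) = 0.016 × 9.48 / (√0.018) = 1.131.
At y = 0.86 m: A R^(2/3) = 0.7536 — short.
At y = 1.38 m: A R^(2/3) = 1.604 — over.
At y = 1.09 m: A R^(2/3) = 1.13 — matches.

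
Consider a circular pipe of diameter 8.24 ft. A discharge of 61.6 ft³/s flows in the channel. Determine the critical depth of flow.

y_c = 1.91 ft

At critical depth, Q² T / (g A³) = 1, i.e. A³/T = Q²/g = 61.6²/32.2 = 117.8.
Trying y = 2.3 ft: A³/T = 243.8 — high.
Trying y = 1.35 ft: A³/T = 30.35 — low.
Trying y = 1.91 ft: A³/T = 118.2 — matches.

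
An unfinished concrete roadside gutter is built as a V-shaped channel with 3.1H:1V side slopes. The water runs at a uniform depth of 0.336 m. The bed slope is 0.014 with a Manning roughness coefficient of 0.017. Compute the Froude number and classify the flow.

supercritical

For a triangular section with side slope z = 3.1: A = zy² = 3.1×0.336² = 0.35 m²; P = 2y√(1+z²) = 2×0.336×3.257 = 2.189 m.
Hydraulic radius R = A/P = 0.35/2.189 = 0.1599 m.
V = (1/n) R^(2/3) √S = (1/0.017) × 0.1599^(2/3) × √0.014 = 2.05 m/s. Hydraulic depth D_h = A/T = 0.35/2.083 = 0.168 m.
Froude number Fr = V/√(g·D_h) = 2.05/√(9.81×0.168) = 1.6, which is greater than 1, so the flow is supercritical.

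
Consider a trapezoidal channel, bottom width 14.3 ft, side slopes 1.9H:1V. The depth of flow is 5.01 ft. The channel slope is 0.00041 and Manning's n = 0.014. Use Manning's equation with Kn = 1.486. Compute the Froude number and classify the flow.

With bottom width b = 14.3 ft and side slope z = 1.9: A = (b + zy)y = (14.3 + 1.9×5.01)×5.01 = 119.3 ft²; P = b + 2y√(1+z²) = 14.3 + 2×5.01×2.147 = 35.81 ft.
Hydraulic radius R = A/P = 119.3/35.81 = 3.332 ft.
V = (1.486/n) R^(2/3) √S = (1.486/0.014) × 3.332^(2/3) × √0.00041 = 4.795 ft/s. Hydraulic depth D_h = A/T = 119.3/33.34 = 3.579 ft.
Froude number Fr = V/√(g·D_h) = 4.795/√(32.2×3.579) = 0.447, which is less than 1, so the flow is subcritical.

subcritical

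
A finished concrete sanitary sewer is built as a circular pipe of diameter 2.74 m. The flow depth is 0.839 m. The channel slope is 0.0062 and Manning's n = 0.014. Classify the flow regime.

For a circular section of diameter D = 2.74 m at depth y = 0.839 m, the central angle is θ = 2 arccos(1 − 2y/D) = 2.346 rad. Then A = (D²/8)(θ − sin θ) = 1.531 m² and P = Dθ/2 = 3.213 m.
Hydraulic radius R = A/P = 1.531/3.213 = 0.4763 m.
V = (1/n) R^(2/3) √S = (1/0.014) × 0.4763^(2/3) × √0.0062 = 3.43 m/s. Hydraulic depth D_h = A/T = 1.531/2.526 = 0.606 m.
Froude number Fr = V/√(g·D_h) = 3.43/√(9.81×0.606) = 1.41, which is greater than 1, so the flow is supercritical.

supercritical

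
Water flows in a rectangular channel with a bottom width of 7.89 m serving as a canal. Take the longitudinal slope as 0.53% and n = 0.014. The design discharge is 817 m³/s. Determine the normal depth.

Manning's equation rearranged: A R^(2/3) = nQ / (1·√S) = 0.014 × 817 / (√0.0053) = 157.1.
Try y = 12.3 m: A R^(2/3) = 201.3 — over.
Try y = 8.06 m: A R^(2/3) = 121.7 — short.
Try y = 9.96 m: A R^(2/3) = 157.1 — close enough.

y_n = 9.96 m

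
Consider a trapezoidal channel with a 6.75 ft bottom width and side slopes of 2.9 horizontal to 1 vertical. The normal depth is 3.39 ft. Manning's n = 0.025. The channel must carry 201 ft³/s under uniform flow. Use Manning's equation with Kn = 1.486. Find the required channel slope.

With bottom width b = 6.75 ft and side slope z = 2.9: A = (b + zy)y = (6.75 + 2.9×3.39)×3.39 = 56.21 ft²; P = b + 2y√(1+z²) = 6.75 + 2×3.39×3.068 = 27.55 ft.
Hydraulic radius R = A/P = 56.21/27.55 = 2.04 ft.
From Manning's equation, S = [nQ / (1.486 A R^(2/3))]² = [0.025 × 201 / (1.486 × 56.21 × 2.04^(2/3))]² = 0.0014.

S = 0.0014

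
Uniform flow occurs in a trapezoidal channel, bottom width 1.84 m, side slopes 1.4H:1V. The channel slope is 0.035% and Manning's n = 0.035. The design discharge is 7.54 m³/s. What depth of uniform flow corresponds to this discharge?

Manning's equation rearranged: A R^(2/3) = nQ / (1·√S) = 0.035 × 7.54 / (√0.00035) = 14.11.
Trying y = 2.75 m: A R^(2/3) = 19.44 — too large.
Trying y = 1.97 m: A R^(2/3) = 9.363 — too small.
Trying y = 2.38 m: A R^(2/3) = 14.11 — matches.

y_n = 2.38 m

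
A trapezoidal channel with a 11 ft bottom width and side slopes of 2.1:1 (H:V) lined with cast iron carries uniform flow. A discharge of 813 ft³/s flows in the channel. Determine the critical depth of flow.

y_c = 4.22 ft

At critical depth, Q² T / (g A³) = 1, i.e. A³/T = Q²/g = 813²/32.2 = 20530.
Try y = 5.23 ft: A³/T = 46100 — too large.
Try y = 3.28 ft: A³/T = 8152 — too small.
Try y = 4.22 ft: A³/T = 20500 — ≈ 20530.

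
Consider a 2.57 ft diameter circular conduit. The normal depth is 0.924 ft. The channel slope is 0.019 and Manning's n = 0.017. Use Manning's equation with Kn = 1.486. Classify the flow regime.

supercritical

For a circular section of diameter D = 2.57 ft at depth y = 0.924 ft, the central angle is θ = 2 arccos(1 − 2y/D) = 2.572 rad. Then A = (D²/8)(θ − sin θ) = 1.678 ft² and P = Dθ/2 = 3.305 ft.
Hydraulic radius R = A/P = 1.678/3.305 = 0.5078 ft.
V = (1.486/n) R^(2/3) √S = (1.486/0.017) × 0.5078^(2/3) × √0.019 = 7.669 ft/s. Hydraulic depth D_h = A/T = 1.678/2.466 = 0.6804 ft.
Froude number Fr = V/√(g·D_h) = 7.669/√(32.2×0.6804) = 1.64, which is greater than 1, so the flow is supercritical.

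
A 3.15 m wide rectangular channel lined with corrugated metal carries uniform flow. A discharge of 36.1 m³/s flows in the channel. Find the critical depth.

For a rectangular channel, critical depth y_c = (q²/g)^(1/3) where q = Q/b = 36.1/3.15 = 11.46 m²/s.
So y_c = (11.46²/9.81)^(1/3) = 2.37 m.

y_c = 2.37 m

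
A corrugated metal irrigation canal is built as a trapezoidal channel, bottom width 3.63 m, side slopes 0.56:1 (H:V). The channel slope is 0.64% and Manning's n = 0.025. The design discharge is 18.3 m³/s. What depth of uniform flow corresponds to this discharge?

Manning's equation rearranged: A R^(2/3) = nQ / (1·√S) = 0.025 × 18.3 / (√0.0064) = 5.719.
Try y = 1.52 m: A R^(2/3) = 6.617 — over.
Try y = 1.17 m: A R^(2/3) = 4.3 — short.
Try y = 1.39 m: A R^(2/3) = 5.708 — matches.

y_n = 1.39 m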